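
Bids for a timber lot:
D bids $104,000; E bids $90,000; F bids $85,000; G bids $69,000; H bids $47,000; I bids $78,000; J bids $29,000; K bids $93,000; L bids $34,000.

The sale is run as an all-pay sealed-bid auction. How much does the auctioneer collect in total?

Total revenue: $629,000

Rule: the highest bidder wins the item, but every bidder pays their own bid.
Sorting bids: 104,000 (D) > 93,000 (K) > 90,000 (E) > 85,000 (F) > 78,000 (I) > 69,000 (G) > …
Every bidder forfeits their bid regardless of winning.
Revenue = 104,000 + 90,000 + 85,000 + 69,000 + 47,000 + 78,000 + 29,000 + 93,000 + 34,000 = $629,000.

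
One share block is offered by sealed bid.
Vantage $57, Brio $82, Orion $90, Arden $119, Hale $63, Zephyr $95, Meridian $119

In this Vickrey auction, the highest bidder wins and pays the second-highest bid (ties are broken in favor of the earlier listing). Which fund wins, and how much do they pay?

Vickrey auction: the highest bidder wins and pays the second-highest bid.
Bids ranked: 119 (Arden) > 119 (Meridian) > 95 (Zephyr) > 90 (Orion) > 82 (Brio) > 63 (Hale) > …
Tie at $119 → Arden wins by tie-break.
Second-price: Arden pays Meridian's bid of $119.

Arden pays $119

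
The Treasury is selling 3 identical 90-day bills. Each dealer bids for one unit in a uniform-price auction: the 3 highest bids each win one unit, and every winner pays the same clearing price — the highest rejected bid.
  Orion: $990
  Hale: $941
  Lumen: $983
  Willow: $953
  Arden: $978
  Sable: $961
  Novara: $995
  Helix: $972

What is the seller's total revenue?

Total revenue: $2,934

Sorting: 995 (Novara), 990 (Orion), 983 (Lumen), 978 (Arden), 972 (Helix), …
Top 3: Novara, Orion, Lumen.
Highest unsuccessful bid: $978 → clearing price.
Total revenue = 3 × $978 = $2,934.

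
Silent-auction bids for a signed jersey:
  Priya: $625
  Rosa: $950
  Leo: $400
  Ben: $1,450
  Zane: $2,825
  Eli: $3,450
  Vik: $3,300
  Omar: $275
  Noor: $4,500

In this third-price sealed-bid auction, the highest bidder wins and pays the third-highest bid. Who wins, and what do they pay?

Bids in order: 4,500 (Noor) > 3,450 (Eli) > 3,300 (Vik) > 2,825 (Zane) > 1,450 (Ben) > 950 (Rosa) > …
Noor is highest; pays the third-highest bid, $3,300.

Noor pays $3,300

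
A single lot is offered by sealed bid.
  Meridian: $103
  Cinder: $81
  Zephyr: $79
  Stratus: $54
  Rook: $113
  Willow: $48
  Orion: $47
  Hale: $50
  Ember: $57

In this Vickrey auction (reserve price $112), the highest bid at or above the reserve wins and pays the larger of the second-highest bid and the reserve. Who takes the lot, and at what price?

Rook pays $112

Bids ranked: 113 (Rook) > 103 (Meridian) > 81 (Cinder) > 79 (Zephyr) > 57 (Ember) > 54 (Stratus) > …
Highest eligible bid: Rook at $113.
max(second-highest $103, reserve $112) = $112.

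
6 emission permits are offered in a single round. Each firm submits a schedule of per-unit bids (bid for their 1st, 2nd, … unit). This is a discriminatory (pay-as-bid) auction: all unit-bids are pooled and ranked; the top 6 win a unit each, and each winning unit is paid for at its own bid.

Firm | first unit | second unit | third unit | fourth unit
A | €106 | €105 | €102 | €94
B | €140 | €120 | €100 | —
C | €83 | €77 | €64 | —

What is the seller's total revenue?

Merging the schedules and taking the best 6: 140 (B-1), 120 (B-2), 106 (A-1), 105 (A-2), 102 (A-3), 100 (B-3)
Next rejected bid: €94 (not a price — pay-as-bid).
Each winning unit pays its own bid.
Revenue = 140 + 120 + 106 + 105 + 102 + 100 = €673.

Total revenue: €673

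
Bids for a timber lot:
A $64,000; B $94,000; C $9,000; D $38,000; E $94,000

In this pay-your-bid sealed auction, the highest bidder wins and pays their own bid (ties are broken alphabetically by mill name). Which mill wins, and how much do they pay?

Bids in order: 94,000 (B) > 94,000 (E) > 64,000 (A) > 38,000 (D) > 9,000 (C)
Tie at $94,000 → B wins by tie-break.
B has the highest bid and pays exactly that: $94,000.

B pays $94,000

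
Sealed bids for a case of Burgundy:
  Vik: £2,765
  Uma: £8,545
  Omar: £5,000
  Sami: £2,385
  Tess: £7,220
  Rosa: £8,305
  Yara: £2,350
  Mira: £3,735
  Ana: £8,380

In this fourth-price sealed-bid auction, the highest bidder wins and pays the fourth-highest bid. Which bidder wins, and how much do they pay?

Rule: the highest bidder wins and pays the fourth-highest bid.
Bids in order: 8,545 (Uma) > 8,380 (Ana) > 8,305 (Rosa) > 7,220 (Tess) > 5,000 (Omar) > 3,735 (Mira) > …
Uma wins; payment is bid #4 in the ranking = £7,220.

Uma pays £7,220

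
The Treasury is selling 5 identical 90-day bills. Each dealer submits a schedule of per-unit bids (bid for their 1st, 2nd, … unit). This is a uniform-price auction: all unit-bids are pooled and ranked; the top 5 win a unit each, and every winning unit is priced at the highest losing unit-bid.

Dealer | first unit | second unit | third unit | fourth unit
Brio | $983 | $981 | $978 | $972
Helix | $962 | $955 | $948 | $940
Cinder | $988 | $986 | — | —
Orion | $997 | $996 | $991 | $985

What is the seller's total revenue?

Merging the schedules and taking the best 5: 997 (Orion-1), 996 (Orion-2), 991 (Orion-3), 988 (Cinder-1), 986 (Cinder-2)
First bid not allocated: $985.
Allocation: Cinder 2, Orion 3. Every unit priced at $985.
Revenue = 5 × 985 = $4,925.

Total revenue: $4,925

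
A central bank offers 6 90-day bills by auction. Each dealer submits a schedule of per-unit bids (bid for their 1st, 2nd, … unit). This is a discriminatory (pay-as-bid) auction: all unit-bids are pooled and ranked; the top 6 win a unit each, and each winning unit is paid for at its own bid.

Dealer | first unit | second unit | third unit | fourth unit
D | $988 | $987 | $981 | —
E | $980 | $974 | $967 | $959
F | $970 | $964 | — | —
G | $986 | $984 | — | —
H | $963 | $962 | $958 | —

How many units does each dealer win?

Merging the schedules and taking the best 6: 988 (D-1), 987 (D-2), 986 (G-1), 984 (G-2), 981 (D-3), 980 (E-1)
Next rejected bid: $974 (not a price — pay-as-bid).
Allocation: D 3, E 1, G 2.

D 3, E 1, G 2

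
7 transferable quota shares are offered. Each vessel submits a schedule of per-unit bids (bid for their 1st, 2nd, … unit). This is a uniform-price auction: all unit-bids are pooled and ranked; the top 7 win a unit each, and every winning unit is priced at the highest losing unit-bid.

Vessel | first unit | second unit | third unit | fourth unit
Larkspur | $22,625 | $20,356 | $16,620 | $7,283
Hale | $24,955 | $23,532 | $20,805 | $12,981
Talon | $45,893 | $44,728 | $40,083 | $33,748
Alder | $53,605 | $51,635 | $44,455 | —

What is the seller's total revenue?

Total revenue: $174,685

Merging the schedules and taking the best 7: 53,605 (Alder-1), 51,635 (Alder-2), 45,893 (Talon-1), 44,728 (Talon-2), 44,455 (Alder-3), 40,083 (Talon-3), 33,748 (Talon-4)
Highest rejected unit-bid = $24,955.
Allocation: Alder 3, Talon 4. Every unit priced at $24,955.
Revenue = 7 × 24,955 = $174,685.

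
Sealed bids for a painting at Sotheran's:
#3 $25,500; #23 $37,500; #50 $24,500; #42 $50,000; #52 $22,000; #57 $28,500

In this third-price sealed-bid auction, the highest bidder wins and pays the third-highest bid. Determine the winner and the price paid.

Bids in order: 50,000 (#42) > 37,500 (#23) > 28,500 (#57) > 25,500 (#3) > 24,500 (#50) > 22,000 (#52)
#42 wins; payment is bid #3 in the ranking = $28,500.

#42 pays $28,500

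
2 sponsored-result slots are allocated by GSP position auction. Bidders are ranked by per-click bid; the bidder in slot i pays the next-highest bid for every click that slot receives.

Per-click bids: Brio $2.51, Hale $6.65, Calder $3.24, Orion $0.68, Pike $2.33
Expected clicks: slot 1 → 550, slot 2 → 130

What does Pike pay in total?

Pike pays $0.00

Ranked by bid: $6.65 (Hale) > $3.24 (Calder) > $2.51 (Brio) > …
Pike ranks below slot 2 → no slot, pays nothing.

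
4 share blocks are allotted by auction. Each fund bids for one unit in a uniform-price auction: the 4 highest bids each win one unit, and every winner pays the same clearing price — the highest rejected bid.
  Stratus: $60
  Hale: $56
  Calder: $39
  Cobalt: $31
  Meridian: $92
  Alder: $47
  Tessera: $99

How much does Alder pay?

Sorting: 99 (Tessera), 92 (Meridian), 60 (Stratus), 56 (Hale), 47 (Alder), 39 (Calder), …
Top 4: Tessera, Meridian, Stratus, Hale.
Clearing price = highest rejected bid = $47.
Alder does not win → pays $0.

Alder pays $0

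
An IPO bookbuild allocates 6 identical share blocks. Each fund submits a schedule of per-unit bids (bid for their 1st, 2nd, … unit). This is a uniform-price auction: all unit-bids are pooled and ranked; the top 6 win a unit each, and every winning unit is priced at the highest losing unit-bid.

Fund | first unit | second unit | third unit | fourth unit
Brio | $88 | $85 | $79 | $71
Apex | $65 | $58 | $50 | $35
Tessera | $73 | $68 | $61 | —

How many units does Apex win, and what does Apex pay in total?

Pooled unit-bids ranked (top 6): 88 (Brio-1), 85 (Brio-2), 79 (Brio-3), 73 (Tessera-1), 71 (Brio-4), 68 (Tessera-2)
The (k+1)-th unit-bid is $65.
Apex wins 0 unit(s) at $65 each.

Apex: 0 units, pays $0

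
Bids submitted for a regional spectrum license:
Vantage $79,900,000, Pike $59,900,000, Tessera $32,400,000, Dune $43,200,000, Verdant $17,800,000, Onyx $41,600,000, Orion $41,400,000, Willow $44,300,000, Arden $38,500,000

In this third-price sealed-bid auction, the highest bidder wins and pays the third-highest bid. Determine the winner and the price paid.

Bids ranked: 79,900,000 (Vantage) > 59,900,000 (Pike) > 44,300,000 (Willow) > 43,200,000 (Dune) > 41,600,000 (Onyx) > 41,400,000 (Orion) > …
Vantage is highest; pays the third-highest bid, $44,300,000.

Vantage pays $44,300,000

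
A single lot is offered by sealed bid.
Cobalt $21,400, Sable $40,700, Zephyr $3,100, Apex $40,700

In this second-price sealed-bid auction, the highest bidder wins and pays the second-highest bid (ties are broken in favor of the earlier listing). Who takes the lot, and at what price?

Sable pays $40,700

Bids ranked: 40,700 (Sable) > 40,700 (Apex) > 21,400 (Cobalt) > 3,100 (Zephyr)
Sable and Apex tie at $40,700; tie-break gives it to Sable.
Sable wins with the highest bid; price is set by the runner-up at $40,700.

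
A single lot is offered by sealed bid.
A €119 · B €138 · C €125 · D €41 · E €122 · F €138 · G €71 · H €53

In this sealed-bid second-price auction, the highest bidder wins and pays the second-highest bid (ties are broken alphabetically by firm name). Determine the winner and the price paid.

B pays €138

Bids ranked: 138 (B) > 138 (F) > 125 (C) > 122 (E) > 119 (A) > 71 (G) > …
B and F tie at €138; tie-break gives it to B.
Second-price: B pays F's bid of €138.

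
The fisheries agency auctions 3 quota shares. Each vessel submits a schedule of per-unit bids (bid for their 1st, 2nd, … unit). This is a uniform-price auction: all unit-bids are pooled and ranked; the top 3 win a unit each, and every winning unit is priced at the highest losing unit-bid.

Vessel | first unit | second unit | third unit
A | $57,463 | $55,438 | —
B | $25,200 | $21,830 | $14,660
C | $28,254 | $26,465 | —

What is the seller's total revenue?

Total revenue: $79,395

Merging the schedules and taking the best 3: 57,463 (A-1), 55,438 (A-2), 28,254 (C-1)
First bid not allocated: $26,465.
Allocation: A 2, C 1. Every unit priced at $26,465.
Revenue = 3 × 26,465 = $79,395.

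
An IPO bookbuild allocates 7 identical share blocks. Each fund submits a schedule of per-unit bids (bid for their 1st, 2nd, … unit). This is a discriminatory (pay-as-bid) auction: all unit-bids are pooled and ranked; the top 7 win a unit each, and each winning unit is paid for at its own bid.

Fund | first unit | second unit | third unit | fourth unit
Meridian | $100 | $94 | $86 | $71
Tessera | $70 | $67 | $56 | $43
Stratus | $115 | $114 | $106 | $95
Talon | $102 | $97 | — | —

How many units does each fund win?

Meridian 1, Stratus 4, Talon 2

Merging the schedules and taking the best 7: 115 (Stratus-1), 114 (Stratus-2), 106 (Stratus-3), 102 (Talon-1), 100 (Meridian-1), 97 (Talon-2), 95 (Stratus-4)
Next rejected bid: $94 (not a price — pay-as-bid).
Allocation: Meridian 1, Stratus 4, Talon 2.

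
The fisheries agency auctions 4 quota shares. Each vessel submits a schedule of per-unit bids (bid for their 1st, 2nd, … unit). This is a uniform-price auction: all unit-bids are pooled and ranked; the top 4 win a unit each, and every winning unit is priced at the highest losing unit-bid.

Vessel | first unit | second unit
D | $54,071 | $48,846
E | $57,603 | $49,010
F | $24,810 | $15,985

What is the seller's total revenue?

Pooled unit-bids ranked (top 4): 57,603 (E-1), 54,071 (D-1), 49,010 (E-2), 48,846 (D-2)
First bid not allocated: $24,810.
Allocation: D 2, E 2. Every unit priced at $24,810.
Revenue = 4 × 24,810 = $99,240.

Total revenue: $99,240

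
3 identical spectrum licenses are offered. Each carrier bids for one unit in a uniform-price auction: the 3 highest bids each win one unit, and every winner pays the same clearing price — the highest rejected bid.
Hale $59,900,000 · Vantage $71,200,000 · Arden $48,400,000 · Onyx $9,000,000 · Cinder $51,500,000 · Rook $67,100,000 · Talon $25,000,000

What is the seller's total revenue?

Total revenue: $154,500,000

Sorting: 71,200,000 (Vantage), 67,100,000 (Rook), 59,900,000 (Hale), 51,500,000 (Cinder), 48,400,000 (Arden), …
The 3 highest are Vantage, Rook, Hale.
Highest unsuccessful bid: $51,500,000 → clearing price.
Total revenue = 3 × $51,500,000 = $154,500,000.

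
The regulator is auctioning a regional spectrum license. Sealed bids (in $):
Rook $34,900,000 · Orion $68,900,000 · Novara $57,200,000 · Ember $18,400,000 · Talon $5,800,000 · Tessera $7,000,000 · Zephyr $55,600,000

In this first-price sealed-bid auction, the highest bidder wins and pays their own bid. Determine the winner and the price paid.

Orion pays $68,900,000

Sorting bids: 68,900,000 (Orion) > 57,200,000 (Novara) > 55,600,000 (Zephyr) > 34,900,000 (Rook) > 18,400,000 (Ember) > 7,000,000 (Tessera) > …
Orion has the highest bid and pays exactly that: $68,900,000.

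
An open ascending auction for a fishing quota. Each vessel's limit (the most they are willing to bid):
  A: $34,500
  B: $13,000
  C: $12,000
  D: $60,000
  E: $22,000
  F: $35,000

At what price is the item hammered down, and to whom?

Limits in order: 60,000 (D) > 35,000 (F) > 34,500 (A) > 22,000 (E) > 13,000 (B) > 12,000 (C)
Bidding ends when F exits at $35,000; D takes it.

D wins at $35,000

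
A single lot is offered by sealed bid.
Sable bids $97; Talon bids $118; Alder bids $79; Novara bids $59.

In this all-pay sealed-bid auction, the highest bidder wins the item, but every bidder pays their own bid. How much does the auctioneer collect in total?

Total revenue: $353

All-pay sealed-bid auction: the highest bidder wins the item, but every bidder pays their own bid.
Bids in order: 118 (Talon) > 97 (Sable) > 79 (Alder) > 59 (Novara)
Every bidder forfeits their bid regardless of winning.
Revenue = 97 + 118 + 79 + 59 = $353.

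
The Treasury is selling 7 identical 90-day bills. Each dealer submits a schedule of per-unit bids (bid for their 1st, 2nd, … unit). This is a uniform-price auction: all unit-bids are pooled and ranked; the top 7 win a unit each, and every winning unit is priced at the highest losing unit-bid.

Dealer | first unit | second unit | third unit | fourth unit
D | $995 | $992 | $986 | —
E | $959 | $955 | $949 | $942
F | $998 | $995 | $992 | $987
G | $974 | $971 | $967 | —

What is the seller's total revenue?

Pooled unit-bids ranked (top 7): 998 (F-1), 995 (D-1), 995 (F-2), 992 (D-2), 992 (F-3), 987 (F-4), 986 (D-3)
Highest rejected unit-bid = $974.
Allocation: D 3, F 4. Every unit priced at $974.
Revenue = 7 × 974 = $6,818.

Total revenue: $6,818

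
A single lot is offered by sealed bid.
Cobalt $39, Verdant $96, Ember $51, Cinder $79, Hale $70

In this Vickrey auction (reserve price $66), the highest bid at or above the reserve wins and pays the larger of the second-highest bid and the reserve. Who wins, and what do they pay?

Verdant pays $79

Bids ranked: 96 (Verdant) > 79 (Cinder) > 70 (Hale) > 51 (Ember) > 39 (Cobalt)
Highest eligible bid: Verdant at $96.
max(second-highest $79, reserve $66) = $79; the reserve does not bind.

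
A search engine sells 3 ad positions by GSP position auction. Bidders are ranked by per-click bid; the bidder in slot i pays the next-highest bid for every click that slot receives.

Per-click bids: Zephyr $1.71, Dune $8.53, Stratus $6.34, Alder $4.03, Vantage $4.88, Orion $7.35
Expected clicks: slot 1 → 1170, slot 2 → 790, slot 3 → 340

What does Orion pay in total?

Sorting advertisers: $8.53 (Dune) > $7.35 (Orion) > $6.34 (Stratus) > $4.88 (Vantage) > …
Orion holds slot 2 → pays next bid $6.34 × 790 clicks = $5008.60.

Orion pays $5008.60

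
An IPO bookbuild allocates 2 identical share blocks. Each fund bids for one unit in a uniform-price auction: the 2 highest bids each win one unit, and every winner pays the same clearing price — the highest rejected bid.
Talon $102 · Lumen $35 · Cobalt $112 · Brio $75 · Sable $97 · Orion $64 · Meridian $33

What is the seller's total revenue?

Bids ranked high→low: 112 (Cobalt), 102 (Talon), 97 (Sable), 75 (Brio), …
Winners (2 units): Cobalt, Talon.
Clearing price = highest rejected bid = $97.
Total revenue = 2 × $97 = $194.

Total revenue: $194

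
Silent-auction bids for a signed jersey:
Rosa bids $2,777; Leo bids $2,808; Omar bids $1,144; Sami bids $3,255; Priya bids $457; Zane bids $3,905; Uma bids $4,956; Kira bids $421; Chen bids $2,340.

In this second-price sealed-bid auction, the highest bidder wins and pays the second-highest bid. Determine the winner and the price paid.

Uma pays $3,905

Sorting bids: 4,956 (Uma) > 3,905 (Zane) > 3,255 (Sami) > 2,808 (Leo) > 2,777 (Rosa) > 2,340 (Chen) > …
Uma wins with the highest bid; price is set by the runner-up at $3,905.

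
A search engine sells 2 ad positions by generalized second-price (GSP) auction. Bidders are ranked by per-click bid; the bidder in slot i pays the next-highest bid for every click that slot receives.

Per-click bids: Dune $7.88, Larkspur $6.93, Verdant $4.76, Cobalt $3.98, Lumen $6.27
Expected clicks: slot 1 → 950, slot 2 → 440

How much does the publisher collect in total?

Total revenue: $9342.30

Per-click bids in order: $7.88 (Dune) > $6.93 (Larkspur) > $6.27 (Lumen) > …
Slot 1: Dune pays $6.93 × 950 = $6583.50
Slot 2: Larkspur pays $6.27 × 440 = $2758.80
Total = $9342.30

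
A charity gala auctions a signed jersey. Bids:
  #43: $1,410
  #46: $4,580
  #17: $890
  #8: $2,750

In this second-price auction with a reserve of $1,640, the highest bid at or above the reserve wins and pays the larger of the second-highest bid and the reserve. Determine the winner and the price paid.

Rule: the highest bid at or above the reserve wins and pays the larger of the second-highest bid and the reserve.
Sorting bids: 4,580 (#46) > 2,750 (#8) > 1,410 (#43) > 890 (#17)
#46 has the top bid at or above the reserve ($4,580).
Second-highest bid $2,750 exceeds the reserve $1,640 → payment $2,750.

#46 pays $2,750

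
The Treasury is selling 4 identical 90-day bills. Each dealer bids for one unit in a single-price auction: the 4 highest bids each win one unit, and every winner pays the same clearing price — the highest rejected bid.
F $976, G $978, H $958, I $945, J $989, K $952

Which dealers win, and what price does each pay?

Ordering the bids: 989 (J), 978 (G), 976 (F), 958 (H), 952 (K), 945 (I)
Top 4: J, G, F, H.
First losing bid is K's $952, which sets the uniform price.

J, G, F, H; each pays $952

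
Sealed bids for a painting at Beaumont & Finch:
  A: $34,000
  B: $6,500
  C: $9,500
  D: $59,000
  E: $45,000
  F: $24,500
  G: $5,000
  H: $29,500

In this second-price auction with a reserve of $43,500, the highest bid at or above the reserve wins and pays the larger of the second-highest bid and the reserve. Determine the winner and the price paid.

D pays $45,000

Rule: the highest bid at or above the reserve wins and pays the larger of the second-highest bid and the reserve.
Bids ranked: 59,000 (D) > 45,000 (E) > 34,000 (A) > 29,500 (H) > 24,500 (F) > 9,500 (C) > …
D has the top bid at or above the reserve ($59,000).
max(second-highest $45,000, reserve $43,500) = $45,000; the reserve does not bind.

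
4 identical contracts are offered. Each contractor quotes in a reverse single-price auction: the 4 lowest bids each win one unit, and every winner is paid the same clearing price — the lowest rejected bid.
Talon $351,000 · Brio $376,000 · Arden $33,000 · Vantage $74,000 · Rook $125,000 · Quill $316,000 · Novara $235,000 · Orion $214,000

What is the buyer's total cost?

Bids ranked low→high: 33,000 (Arden), 74,000 (Vantage), 125,000 (Rook), 214,000 (Orion), 235,000 (Novara), 316,000 (Quill), …
Lowest 4: Arden, Vantage, Rook, Orion.
Clearing price = lowest rejected bid = $235,000.
Total cost = 4 × $235,000 = $940,000.

Total cost: $940,000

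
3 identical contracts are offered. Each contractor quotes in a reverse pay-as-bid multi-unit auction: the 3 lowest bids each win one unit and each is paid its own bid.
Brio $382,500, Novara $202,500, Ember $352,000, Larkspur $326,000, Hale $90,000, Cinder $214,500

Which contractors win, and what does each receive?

Sorting: 90,000 (Hale), 202,500 (Novara), 214,500 (Cinder), 326,000 (Larkspur), 352,000 (Ember), …
The 3 lowest are Hale, Novara, Cinder.
Each winner is paid its own bid: Hale $90,000, Novara $202,500, Cinder $214,500.

Hale $90,000, Novara $202,500, Cinder $214,500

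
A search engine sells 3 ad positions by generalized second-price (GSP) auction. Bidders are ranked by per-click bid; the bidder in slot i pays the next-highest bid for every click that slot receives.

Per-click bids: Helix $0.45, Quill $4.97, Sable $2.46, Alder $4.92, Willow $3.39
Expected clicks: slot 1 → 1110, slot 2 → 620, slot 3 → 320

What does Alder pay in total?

Sorting advertisers: $4.97 (Quill) > $4.92 (Alder) > $3.39 (Willow) > $2.46 (Sable) > …
Alder holds slot 2 → pays next bid $3.39 × 620 clicks = $2101.80.

Alder pays $2101.80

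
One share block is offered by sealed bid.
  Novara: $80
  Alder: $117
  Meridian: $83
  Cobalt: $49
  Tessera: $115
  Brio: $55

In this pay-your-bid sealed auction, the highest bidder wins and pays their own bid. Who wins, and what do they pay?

Alder pays $117

Pay-your-bid sealed auction: the highest bidder wins and pays their own bid.
Bids in order: 117 (Alder) > 115 (Tessera) > 83 (Meridian) > 80 (Novara) > 55 (Brio) > 49 (Cobalt)
Alder is highest → pays own bid, $117.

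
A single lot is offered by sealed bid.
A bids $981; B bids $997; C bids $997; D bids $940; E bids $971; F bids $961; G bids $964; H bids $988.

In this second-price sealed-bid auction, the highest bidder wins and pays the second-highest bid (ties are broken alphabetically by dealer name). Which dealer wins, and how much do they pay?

Second-price sealed-bid auction: the highest bidder wins and pays the second-highest bid.
Bids in order: 997 (B) > 997 (C) > 988 (H) > 981 (A) > 971 (E) > 964 (G) > …
B and C tie at $997; tie-break gives it to B.
Second-price: B pays C's bid of $997.

B pays $997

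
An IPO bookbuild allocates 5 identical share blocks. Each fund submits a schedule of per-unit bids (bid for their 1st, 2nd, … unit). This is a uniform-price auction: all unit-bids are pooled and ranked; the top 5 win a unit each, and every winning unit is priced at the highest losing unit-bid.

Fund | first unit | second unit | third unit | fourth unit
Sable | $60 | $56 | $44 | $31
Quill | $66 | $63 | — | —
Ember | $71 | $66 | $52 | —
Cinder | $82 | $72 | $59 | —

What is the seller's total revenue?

Total revenue: $315

Merging the schedules and taking the best 5: 82 (Cinder-1), 72 (Cinder-2), 71 (Ember-1), 66 (Quill-1), 66 (Ember-2)
Highest rejected unit-bid = $63.
Allocation: Cinder 2, Ember 2, Quill 1. Every unit priced at $63.
Revenue = 5 × 63 = $315.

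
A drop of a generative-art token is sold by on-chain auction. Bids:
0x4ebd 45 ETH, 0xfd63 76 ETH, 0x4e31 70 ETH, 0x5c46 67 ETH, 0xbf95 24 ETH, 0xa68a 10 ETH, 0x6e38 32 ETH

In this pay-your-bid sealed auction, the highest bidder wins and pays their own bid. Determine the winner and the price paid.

0xfd63 pays 76 ETH

Sorting bids: 76 (0xfd63) > 70 (0x4e31) > 67 (0x5c46) > 45 (0x4ebd) > 32 (0x6e38) > 24 (0xbf95) > …
0xfd63 is highest → pays own bid, 76 ETH.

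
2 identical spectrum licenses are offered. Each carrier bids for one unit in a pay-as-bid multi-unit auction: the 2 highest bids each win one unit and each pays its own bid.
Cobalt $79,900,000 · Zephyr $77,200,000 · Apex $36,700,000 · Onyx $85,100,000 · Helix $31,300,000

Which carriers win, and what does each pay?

Onyx $85,100,000, Cobalt $79,900,000

Bids ranked high→low: 85,100,000 (Onyx), 79,900,000 (Cobalt), 77,200,000 (Zephyr), 36,700,000 (Apex), …
Top 2: Onyx, Cobalt.
Each winner pays its own bid: Onyx $85,100,000, Cobalt $79,900,000.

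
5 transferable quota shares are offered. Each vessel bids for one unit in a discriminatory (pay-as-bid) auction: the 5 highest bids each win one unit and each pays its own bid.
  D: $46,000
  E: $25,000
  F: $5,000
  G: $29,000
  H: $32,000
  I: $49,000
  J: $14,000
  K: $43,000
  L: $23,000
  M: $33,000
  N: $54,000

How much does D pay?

D pays $46,000

Ordering the bids: 54,000 (N), 49,000 (I), 46,000 (D), 43,000 (K), 33,000 (M), 32,000 (H), 29,000 (G), …
Top 5: N, I, D, K, M.
D wins → own bid $46,000.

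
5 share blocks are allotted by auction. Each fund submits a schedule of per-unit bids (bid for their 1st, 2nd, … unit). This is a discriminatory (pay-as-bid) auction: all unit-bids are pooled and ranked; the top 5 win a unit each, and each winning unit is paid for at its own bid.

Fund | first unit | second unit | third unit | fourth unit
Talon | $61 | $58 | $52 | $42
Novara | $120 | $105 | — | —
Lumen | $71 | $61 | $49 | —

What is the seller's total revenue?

Total revenue: $418

All unit-bids, highest first — top 5: 120 (Novara-1), 105 (Novara-2), 71 (Lumen-1), 61 (Talon-1), 61 (Lumen-2)
Next rejected bid: $58 (not a price — pay-as-bid).
Each winning unit pays its own bid.
Revenue = 120 + 105 + 71 + 61 + 61 = $418.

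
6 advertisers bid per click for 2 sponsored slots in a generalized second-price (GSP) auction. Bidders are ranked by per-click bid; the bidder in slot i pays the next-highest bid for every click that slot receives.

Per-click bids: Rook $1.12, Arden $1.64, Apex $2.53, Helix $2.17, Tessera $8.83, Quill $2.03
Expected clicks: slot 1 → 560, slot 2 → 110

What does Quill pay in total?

Ranked by bid: $8.83 (Tessera) > $2.53 (Apex) > $2.17 (Helix) > …
Quill ranks below slot 2 → no slot, pays nothing.

Quill pays $0.00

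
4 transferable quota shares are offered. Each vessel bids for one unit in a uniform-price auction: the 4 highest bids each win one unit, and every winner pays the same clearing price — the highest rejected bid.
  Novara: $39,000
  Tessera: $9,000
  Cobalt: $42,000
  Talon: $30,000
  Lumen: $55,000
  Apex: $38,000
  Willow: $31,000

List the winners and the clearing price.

Lumen, Cobalt, Novara, Apex; each pays $31,000

Bids ranked high→low: 55,000 (Lumen), 42,000 (Cobalt), 39,000 (Novara), 38,000 (Apex), 31,000 (Willow), 30,000 (Talon), …
Top 4: Lumen, Cobalt, Novara, Apex.
First losing bid is Willow's $31,000, which sets the uniform price.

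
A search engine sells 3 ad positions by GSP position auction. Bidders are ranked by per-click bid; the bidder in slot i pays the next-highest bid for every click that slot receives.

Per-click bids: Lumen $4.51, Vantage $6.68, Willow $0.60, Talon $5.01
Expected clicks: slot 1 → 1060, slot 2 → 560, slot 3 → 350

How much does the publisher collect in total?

Total revenue: $8046.20

Per-click bids in order: $6.68 (Vantage) > $5.01 (Talon) > $4.51 (Lumen) > $0.60 (Willow)
Slot 1: Vantage pays $5.01 × 1060 = $5310.60
Slot 2: Talon pays $4.51 × 560 = $2525.60
Slot 3: Lumen pays $0.60 × 350 = $210.00
Total = $8046.20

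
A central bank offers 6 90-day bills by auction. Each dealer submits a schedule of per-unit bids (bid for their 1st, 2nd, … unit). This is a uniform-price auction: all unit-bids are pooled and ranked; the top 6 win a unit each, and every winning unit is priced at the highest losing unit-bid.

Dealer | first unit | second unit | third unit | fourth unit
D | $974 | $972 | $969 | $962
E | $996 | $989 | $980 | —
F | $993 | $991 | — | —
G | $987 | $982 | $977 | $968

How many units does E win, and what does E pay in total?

All unit-bids, highest first — top 6: 996 (E-1), 993 (F-1), 991 (F-2), 989 (E-2), 987 (G-1), 982 (G-2)
The (k+1)-th unit-bid is $980.
E wins 2 unit(s) at $980 each.

E: 2 units, pays $1,960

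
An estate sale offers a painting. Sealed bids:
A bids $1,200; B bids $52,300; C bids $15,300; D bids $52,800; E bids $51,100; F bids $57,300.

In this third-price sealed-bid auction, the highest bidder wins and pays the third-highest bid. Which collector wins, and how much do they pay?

F pays $52,300

Third-price sealed-bid auction: the highest bidder wins and pays the third-highest bid.
Bids ranked: 57,300 (F) > 52,800 (D) > 52,300 (B) > 51,100 (E) > 15,300 (C) > 1,200 (A)
F is highest; pays the third-highest bid, $52,300.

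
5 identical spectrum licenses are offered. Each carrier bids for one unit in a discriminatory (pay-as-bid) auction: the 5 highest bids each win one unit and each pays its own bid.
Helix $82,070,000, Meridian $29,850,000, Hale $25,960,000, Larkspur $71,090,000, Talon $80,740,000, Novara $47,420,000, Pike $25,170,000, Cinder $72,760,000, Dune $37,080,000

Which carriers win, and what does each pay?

Ordering the bids: 82,070,000 (Helix), 80,740,000 (Talon), 72,760,000 (Cinder), 71,090,000 (Larkspur), 47,420,000 (Novara), 37,080,000 (Dune), 29,850,000 (Meridian), …
Top 5: Helix, Talon, Cinder, Larkspur, Novara.
Each winner pays its own bid: Helix $82,070,000, Talon $80,740,000, Cinder $72,760,000, Larkspur $71,090,000, Novara $47,420,000.

Helix $82,070,000, Talon $80,740,000, Cinder $72,760,000, Larkspur $71,090,000, Novara $47,420,000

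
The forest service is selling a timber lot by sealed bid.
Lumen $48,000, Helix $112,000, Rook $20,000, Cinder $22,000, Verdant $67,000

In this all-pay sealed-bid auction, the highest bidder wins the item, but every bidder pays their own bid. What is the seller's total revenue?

Rule: the highest bidder wins the item, but every bidder pays their own bid.
Bids ranked: 112,000 (Helix) > 67,000 (Verdant) > 48,000 (Lumen) > 22,000 (Cinder) > 20,000 (Rook)
Helix wins with the top bid; all bids are sunk regardless.
Every bidder forfeits their bid regardless of winning.
Revenue = 48,000 + 112,000 + 20,000 + 22,000 + 67,000 = $269,000.

Total revenue: $269,000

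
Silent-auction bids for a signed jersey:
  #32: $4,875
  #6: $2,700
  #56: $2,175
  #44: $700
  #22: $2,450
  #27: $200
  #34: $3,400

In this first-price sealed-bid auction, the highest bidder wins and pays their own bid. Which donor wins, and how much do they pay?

#32 pays $4,875

Sorting bids: 4,875 (#32) > 3,400 (#34) > 2,700 (#6) > 2,450 (#22) > 2,175 (#56) > 700 (#44) > …
#32 is highest → pays own bid, $4,875.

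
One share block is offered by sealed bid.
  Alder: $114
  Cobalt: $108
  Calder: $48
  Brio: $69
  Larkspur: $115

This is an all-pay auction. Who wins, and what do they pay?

Bids ranked: 115 (Larkspur) > 114 (Alder) > 108 (Cobalt) > 69 (Brio) > 48 (Calder)
Larkspur wins with the top bid; all bids are sunk regardless.

Larkspur pays $115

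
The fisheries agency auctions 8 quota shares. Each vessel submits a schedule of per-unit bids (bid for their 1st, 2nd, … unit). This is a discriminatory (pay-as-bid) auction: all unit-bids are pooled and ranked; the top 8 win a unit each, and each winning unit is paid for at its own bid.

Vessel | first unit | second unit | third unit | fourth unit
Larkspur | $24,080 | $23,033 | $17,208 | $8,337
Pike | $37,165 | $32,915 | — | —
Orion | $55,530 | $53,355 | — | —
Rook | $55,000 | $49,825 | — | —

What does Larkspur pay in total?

Larkspur pays $47,113

Pooled unit-bids ranked (top 8): 55,530 (Orion-1), 55,000 (Rook-1), 53,355 (Orion-2), 49,825 (Rook-2), 37,165 (Pike-1), 32,915 (Pike-2), 24,080 (Larkspur-1), 23,033 (Larkspur-2)
Next rejected bid: $17,208 (not a price — pay-as-bid).
Larkspur's winning unit-bids: 24,080 + 23,033 = $47,113.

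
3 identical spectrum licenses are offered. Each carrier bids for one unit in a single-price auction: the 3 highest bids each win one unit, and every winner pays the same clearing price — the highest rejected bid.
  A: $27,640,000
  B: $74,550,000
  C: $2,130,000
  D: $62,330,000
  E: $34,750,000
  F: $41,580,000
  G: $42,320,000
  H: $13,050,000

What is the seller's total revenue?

Total revenue: $124,740,000

Ordering the bids: 74,550,000 (B), 62,330,000 (D), 42,320,000 (G), 41,580,000 (F), 34,750,000 (E), …
Winners (3 units): B, D, G.
First losing bid is F's $41,580,000, which sets the uniform price.
Total revenue = 3 × $41,580,000 = $124,740,000.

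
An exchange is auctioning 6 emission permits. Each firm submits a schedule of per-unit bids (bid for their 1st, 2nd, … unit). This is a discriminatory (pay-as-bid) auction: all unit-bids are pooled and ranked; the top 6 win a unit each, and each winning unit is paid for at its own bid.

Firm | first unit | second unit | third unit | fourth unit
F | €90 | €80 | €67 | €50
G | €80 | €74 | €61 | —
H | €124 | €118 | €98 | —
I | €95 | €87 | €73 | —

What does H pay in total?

H pays €340

All unit-bids, highest first — top 6: 124 (H-1), 118 (H-2), 98 (H-3), 95 (I-1), 90 (F-1), 87 (I-2)
Next rejected bid: €80 (not a price — pay-as-bid).
H's winning unit-bids: 124 + 118 + 98 = €340.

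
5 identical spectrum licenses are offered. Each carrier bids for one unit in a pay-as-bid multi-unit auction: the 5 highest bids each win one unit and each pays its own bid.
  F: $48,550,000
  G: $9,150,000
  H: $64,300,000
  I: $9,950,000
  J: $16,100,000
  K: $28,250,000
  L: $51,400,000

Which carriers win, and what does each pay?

Ordering the bids: 64,300,000 (H), 51,400,000 (L), 48,550,000 (F), 28,250,000 (K), 16,100,000 (J), 9,950,000 (I), 9,150,000 (G)
The 5 highest are H, L, F, K, J.
Each winner pays its own bid: H $64,300,000, L $51,400,000, F $48,550,000, K $28,250,000, J $16,100,000.

H $64,300,000, L $51,400,000, F $48,550,000, K $28,250,000, J $16,100,000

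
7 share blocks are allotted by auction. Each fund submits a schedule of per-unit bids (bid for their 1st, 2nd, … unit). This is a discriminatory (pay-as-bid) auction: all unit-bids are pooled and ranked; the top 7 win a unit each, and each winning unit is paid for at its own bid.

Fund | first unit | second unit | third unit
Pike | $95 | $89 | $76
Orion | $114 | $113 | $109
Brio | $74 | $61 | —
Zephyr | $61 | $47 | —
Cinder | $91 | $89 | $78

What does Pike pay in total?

Pike pays $184

Merging the schedules and taking the best 7: 114 (Orion-1), 113 (Orion-2), 109 (Orion-3), 95 (Pike-1), 91 (Cinder-1), 89 (Pike-2), 89 (Cinder-2)
Next rejected bid: $78 (not a price — pay-as-bid).
Pike's winning unit-bids: 95 + 89 = $184.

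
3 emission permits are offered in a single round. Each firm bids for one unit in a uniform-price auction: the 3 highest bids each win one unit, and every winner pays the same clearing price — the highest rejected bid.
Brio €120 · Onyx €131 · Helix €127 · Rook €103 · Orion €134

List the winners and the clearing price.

Orion, Onyx, Helix; each pays €120

Sorting: 134 (Orion), 131 (Onyx), 127 (Helix), 120 (Brio), 103 (Rook)
Winners (3 units): Orion, Onyx, Helix.
First losing bid is Brio's €120, which sets the uniform price.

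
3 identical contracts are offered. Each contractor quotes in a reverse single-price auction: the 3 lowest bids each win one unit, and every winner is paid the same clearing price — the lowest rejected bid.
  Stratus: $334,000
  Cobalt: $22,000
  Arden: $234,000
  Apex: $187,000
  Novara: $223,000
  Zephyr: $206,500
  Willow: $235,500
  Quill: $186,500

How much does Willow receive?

Sorting: 22,000 (Cobalt), 186,500 (Quill), 187,000 (Apex), 206,500 (Zephyr), 223,000 (Novara), …
The 3 lowest are Cobalt, Quill, Apex.
First losing bid is Zephyr's $206,500, which sets the uniform price.
Willow does not win → is paid $0.

Willow is paid $0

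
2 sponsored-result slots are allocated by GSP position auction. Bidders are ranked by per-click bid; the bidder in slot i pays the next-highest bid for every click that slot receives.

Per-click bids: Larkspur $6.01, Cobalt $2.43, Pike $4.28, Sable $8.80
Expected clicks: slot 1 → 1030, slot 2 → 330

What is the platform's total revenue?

Sorting advertisers: $8.80 (Sable) > $6.01 (Larkspur) > $4.28 (Pike) > …
Slot 1: Sable pays $6.01 × 1030 = $6190.30
Slot 2: Larkspur pays $4.28 × 330 = $1412.40
Total = $7602.70

Total revenue: $7602.70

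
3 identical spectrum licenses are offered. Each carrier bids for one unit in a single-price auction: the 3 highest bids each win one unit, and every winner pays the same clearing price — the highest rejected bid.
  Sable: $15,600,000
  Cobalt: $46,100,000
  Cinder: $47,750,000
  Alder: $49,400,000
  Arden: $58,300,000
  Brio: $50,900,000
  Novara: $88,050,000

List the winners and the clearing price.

Novara, Arden, Brio; each pays $49,400,000

Ordering the bids: 88,050,000 (Novara), 58,300,000 (Arden), 50,900,000 (Brio), 49,400,000 (Alder), 47,750,000 (Cinder), …
Winners (3 units): Novara, Arden, Brio.
Highest unsuccessful bid: $49,400,000 → clearing price.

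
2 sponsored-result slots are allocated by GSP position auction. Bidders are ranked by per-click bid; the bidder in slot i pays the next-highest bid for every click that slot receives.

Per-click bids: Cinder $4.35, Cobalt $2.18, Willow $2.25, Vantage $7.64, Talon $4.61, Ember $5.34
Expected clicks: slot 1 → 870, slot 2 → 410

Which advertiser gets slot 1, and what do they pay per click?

Vantage; $5.34 per click

Sorting advertisers: $7.64 (Vantage) > $5.34 (Ember) > $4.61 (Talon) > …
Slot 1 goes to the first-ranked bidder, Vantage, who pays the next bid down: $5.34/click.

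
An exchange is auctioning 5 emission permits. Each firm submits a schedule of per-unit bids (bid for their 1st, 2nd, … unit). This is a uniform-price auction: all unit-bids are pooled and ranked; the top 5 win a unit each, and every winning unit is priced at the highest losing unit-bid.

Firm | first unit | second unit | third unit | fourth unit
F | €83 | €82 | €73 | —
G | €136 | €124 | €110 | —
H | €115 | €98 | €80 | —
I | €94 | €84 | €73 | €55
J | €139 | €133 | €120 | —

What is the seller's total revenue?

Total revenue: €575

All unit-bids, highest first — top 5: 139 (J-1), 136 (G-1), 133 (J-2), 124 (G-2), 120 (J-3)
First bid not allocated: €115.
Allocation: G 2, J 3. Every unit priced at €115.
Revenue = 5 × 115 = €575.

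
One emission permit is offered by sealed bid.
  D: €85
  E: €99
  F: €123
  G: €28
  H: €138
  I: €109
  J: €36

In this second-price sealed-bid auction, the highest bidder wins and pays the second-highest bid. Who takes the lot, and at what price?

Sorting bids: 138 (H) > 123 (F) > 109 (I) > 99 (E) > 85 (D) > 36 (J) > …
H is highest; pays the second-highest bid, €123.

H pays €123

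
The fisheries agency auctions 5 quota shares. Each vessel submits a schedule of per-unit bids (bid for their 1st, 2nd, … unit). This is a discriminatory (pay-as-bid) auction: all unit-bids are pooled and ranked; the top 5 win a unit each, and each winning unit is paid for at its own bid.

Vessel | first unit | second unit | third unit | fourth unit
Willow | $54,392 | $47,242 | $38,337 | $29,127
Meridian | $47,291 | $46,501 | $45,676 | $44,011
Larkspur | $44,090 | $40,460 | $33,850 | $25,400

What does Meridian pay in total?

All unit-bids, highest first — top 5: 54,392 (Willow-1), 47,291 (Meridian-1), 47,242 (Willow-2), 46,501 (Meridian-2), 45,676 (Meridian-3)
Next rejected bid: $44,090 (not a price — pay-as-bid).
Meridian's winning unit-bids: 47,291 + 46,501 + 45,676 = $139,468.

Meridian pays $139,468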